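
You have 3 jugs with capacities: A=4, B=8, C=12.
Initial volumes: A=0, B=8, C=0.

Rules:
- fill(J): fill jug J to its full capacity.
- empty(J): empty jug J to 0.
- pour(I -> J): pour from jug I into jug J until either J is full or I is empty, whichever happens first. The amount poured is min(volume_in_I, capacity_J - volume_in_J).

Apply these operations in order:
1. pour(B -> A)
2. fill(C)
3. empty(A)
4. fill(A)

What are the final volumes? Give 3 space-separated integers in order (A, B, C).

Step 1: pour(B -> A) -> (A=4 B=4 C=0)
Step 2: fill(C) -> (A=4 B=4 C=12)
Step 3: empty(A) -> (A=0 B=4 C=12)
Step 4: fill(A) -> (A=4 B=4 C=12)

Answer: 4 4 12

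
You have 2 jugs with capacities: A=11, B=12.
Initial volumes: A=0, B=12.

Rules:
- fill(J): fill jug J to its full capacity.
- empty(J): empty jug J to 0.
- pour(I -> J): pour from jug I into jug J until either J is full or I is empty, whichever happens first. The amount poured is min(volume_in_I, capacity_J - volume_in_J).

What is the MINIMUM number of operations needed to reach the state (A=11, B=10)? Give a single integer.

BFS from (A=0, B=12). One shortest path:
  1. fill(A) -> (A=11 B=12)
  2. empty(B) -> (A=11 B=0)
  3. pour(A -> B) -> (A=0 B=11)
  4. fill(A) -> (A=11 B=11)
  5. pour(A -> B) -> (A=10 B=12)
  6. empty(B) -> (A=10 B=0)
  7. pour(A -> B) -> (A=0 B=10)
  8. fill(A) -> (A=11 B=10)
Reached target in 8 moves.

Answer: 8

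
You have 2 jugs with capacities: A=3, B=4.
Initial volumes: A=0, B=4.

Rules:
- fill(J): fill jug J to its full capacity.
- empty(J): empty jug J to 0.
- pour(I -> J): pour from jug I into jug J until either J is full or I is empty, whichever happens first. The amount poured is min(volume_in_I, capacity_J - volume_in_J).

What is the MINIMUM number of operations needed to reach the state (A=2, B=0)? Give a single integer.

BFS from (A=0, B=4). One shortest path:
  1. fill(A) -> (A=3 B=4)
  2. empty(B) -> (A=3 B=0)
  3. pour(A -> B) -> (A=0 B=3)
  4. fill(A) -> (A=3 B=3)
  5. pour(A -> B) -> (A=2 B=4)
  6. empty(B) -> (A=2 B=0)
Reached target in 6 moves.

Answer: 6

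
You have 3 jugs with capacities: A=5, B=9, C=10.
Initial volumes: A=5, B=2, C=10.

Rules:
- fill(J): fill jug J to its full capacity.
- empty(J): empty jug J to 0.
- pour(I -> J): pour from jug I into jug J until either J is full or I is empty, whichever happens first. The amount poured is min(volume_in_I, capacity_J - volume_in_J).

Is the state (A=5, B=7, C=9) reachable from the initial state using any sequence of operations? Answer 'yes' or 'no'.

Answer: yes

Derivation:
BFS from (A=5, B=2, C=10):
  1. empty(A) -> (A=0 B=2 C=10)
  2. pour(C -> B) -> (A=0 B=9 C=3)
  3. pour(C -> A) -> (A=3 B=9 C=0)
  4. pour(B -> C) -> (A=3 B=0 C=9)
  5. fill(B) -> (A=3 B=9 C=9)
  6. pour(B -> A) -> (A=5 B=7 C=9)
Target reached → yes.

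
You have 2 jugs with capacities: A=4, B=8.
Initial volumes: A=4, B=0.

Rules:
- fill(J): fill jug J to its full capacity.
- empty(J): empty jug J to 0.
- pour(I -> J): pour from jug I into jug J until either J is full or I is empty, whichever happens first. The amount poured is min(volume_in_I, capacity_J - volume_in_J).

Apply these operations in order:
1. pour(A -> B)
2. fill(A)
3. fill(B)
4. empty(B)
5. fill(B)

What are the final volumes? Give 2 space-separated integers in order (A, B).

Answer: 4 8

Derivation:
Step 1: pour(A -> B) -> (A=0 B=4)
Step 2: fill(A) -> (A=4 B=4)
Step 3: fill(B) -> (A=4 B=8)
Step 4: empty(B) -> (A=4 B=0)
Step 5: fill(B) -> (A=4 B=8)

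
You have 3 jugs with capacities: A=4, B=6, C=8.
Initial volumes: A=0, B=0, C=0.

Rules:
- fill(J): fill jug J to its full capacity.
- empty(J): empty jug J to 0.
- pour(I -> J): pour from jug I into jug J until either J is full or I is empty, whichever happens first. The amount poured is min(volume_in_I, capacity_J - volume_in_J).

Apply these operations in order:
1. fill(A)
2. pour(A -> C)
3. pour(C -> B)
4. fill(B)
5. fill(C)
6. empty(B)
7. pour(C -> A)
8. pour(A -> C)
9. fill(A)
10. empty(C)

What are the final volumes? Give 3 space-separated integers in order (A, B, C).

Answer: 4 0 0

Derivation:
Step 1: fill(A) -> (A=4 B=0 C=0)
Step 2: pour(A -> C) -> (A=0 B=0 C=4)
Step 3: pour(C -> B) -> (A=0 B=4 C=0)
Step 4: fill(B) -> (A=0 B=6 C=0)
Step 5: fill(C) -> (A=0 B=6 C=8)
Step 6: empty(B) -> (A=0 B=0 C=8)
Step 7: pour(C -> A) -> (A=4 B=0 C=4)
Step 8: pour(A -> C) -> (A=0 B=0 C=8)
Step 9: fill(A) -> (A=4 B=0 C=8)
Step 10: empty(C) -> (A=4 B=0 C=0)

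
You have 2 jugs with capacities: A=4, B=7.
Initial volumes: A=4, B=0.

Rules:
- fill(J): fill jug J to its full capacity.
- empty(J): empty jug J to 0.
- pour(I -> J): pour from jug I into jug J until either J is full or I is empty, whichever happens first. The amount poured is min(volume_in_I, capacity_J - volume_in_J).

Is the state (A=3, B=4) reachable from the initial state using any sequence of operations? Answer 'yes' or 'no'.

BFS explored all 22 reachable states.
Reachable set includes: (0,0), (0,1), (0,2), (0,3), (0,4), (0,5), (0,6), (0,7), (1,0), (1,7), (2,0), (2,7) ...
Target (A=3, B=4) not in reachable set → no.

Answer: no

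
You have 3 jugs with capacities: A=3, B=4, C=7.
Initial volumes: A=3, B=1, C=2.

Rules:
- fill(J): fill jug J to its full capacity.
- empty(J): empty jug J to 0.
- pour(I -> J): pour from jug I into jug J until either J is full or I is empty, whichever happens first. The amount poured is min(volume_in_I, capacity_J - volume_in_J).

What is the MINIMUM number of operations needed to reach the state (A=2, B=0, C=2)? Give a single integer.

Answer: 5

Derivation:
BFS from (A=3, B=1, C=2). One shortest path:
  1. empty(B) -> (A=3 B=0 C=2)
  2. pour(A -> B) -> (A=0 B=3 C=2)
  3. fill(A) -> (A=3 B=3 C=2)
  4. pour(A -> B) -> (A=2 B=4 C=2)
  5. empty(B) -> (A=2 B=0 C=2)
Reached target in 5 moves.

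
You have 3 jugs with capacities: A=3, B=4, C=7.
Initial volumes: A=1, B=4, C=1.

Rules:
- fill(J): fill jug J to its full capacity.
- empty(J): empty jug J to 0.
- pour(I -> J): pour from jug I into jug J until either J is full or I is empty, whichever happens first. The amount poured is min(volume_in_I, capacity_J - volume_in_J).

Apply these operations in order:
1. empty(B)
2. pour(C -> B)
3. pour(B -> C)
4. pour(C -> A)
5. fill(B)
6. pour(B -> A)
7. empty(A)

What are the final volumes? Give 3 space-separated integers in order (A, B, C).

Step 1: empty(B) -> (A=1 B=0 C=1)
Step 2: pour(C -> B) -> (A=1 B=1 C=0)
Step 3: pour(B -> C) -> (A=1 B=0 C=1)
Step 4: pour(C -> A) -> (A=2 B=0 C=0)
Step 5: fill(B) -> (A=2 B=4 C=0)
Step 6: pour(B -> A) -> (A=3 B=3 C=0)
Step 7: empty(A) -> (A=0 B=3 C=0)

Answer: 0 3 0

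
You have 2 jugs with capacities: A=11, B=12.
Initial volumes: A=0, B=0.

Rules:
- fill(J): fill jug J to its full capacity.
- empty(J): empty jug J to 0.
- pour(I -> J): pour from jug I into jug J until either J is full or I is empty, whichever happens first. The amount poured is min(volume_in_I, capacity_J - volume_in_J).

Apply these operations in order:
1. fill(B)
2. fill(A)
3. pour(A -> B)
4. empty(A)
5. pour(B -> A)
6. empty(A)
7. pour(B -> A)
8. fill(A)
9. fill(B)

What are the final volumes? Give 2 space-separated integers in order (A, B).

Answer: 11 12

Derivation:
Step 1: fill(B) -> (A=0 B=12)
Step 2: fill(A) -> (A=11 B=12)
Step 3: pour(A -> B) -> (A=11 B=12)
Step 4: empty(A) -> (A=0 B=12)
Step 5: pour(B -> A) -> (A=11 B=1)
Step 6: empty(A) -> (A=0 B=1)
Step 7: pour(B -> A) -> (A=1 B=0)
Step 8: fill(A) -> (A=11 B=0)
Step 9: fill(B) -> (A=11 B=12)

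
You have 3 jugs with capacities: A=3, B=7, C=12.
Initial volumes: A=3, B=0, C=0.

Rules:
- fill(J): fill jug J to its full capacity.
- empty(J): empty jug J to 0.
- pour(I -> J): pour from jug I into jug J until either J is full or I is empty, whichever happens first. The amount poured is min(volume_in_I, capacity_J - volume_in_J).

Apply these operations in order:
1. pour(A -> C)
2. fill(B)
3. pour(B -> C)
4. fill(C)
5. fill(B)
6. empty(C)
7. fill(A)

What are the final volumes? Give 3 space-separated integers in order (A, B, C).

Step 1: pour(A -> C) -> (A=0 B=0 C=3)
Step 2: fill(B) -> (A=0 B=7 C=3)
Step 3: pour(B -> C) -> (A=0 B=0 C=10)
Step 4: fill(C) -> (A=0 B=0 C=12)
Step 5: fill(B) -> (A=0 B=7 C=12)
Step 6: empty(C) -> (A=0 B=7 C=0)
Step 7: fill(A) -> (A=3 B=7 C=0)

Answer: 3 7 0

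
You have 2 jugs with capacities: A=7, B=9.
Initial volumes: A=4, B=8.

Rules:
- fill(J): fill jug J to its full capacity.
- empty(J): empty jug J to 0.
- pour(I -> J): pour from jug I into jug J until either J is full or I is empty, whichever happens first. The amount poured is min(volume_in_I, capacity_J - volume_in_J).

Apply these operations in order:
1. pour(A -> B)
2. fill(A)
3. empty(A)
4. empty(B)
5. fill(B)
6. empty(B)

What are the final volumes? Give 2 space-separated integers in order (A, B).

Step 1: pour(A -> B) -> (A=3 B=9)
Step 2: fill(A) -> (A=7 B=9)
Step 3: empty(A) -> (A=0 B=9)
Step 4: empty(B) -> (A=0 B=0)
Step 5: fill(B) -> (A=0 B=9)
Step 6: empty(B) -> (A=0 B=0)

Answer: 0 0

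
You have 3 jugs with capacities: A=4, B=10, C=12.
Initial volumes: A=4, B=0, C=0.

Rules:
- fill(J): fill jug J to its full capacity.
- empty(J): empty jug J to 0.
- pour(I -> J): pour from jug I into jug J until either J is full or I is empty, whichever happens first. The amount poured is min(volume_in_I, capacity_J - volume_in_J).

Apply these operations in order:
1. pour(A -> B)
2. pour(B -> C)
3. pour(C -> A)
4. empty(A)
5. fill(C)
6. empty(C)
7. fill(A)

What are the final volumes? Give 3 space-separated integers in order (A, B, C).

Answer: 4 0 0

Derivation:
Step 1: pour(A -> B) -> (A=0 B=4 C=0)
Step 2: pour(B -> C) -> (A=0 B=0 C=4)
Step 3: pour(C -> A) -> (A=4 B=0 C=0)
Step 4: empty(A) -> (A=0 B=0 C=0)
Step 5: fill(C) -> (A=0 B=0 C=12)
Step 6: empty(C) -> (A=0 B=0 C=0)
Step 7: fill(A) -> (A=4 B=0 C=0)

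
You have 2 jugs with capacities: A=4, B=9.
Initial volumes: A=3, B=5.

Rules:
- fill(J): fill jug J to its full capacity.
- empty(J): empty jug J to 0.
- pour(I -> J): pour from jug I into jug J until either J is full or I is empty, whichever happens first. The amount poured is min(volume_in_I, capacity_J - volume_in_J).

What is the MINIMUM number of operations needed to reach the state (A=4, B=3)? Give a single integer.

BFS from (A=3, B=5). One shortest path:
  1. empty(B) -> (A=3 B=0)
  2. pour(A -> B) -> (A=0 B=3)
  3. fill(A) -> (A=4 B=3)
Reached target in 3 moves.

Answer: 3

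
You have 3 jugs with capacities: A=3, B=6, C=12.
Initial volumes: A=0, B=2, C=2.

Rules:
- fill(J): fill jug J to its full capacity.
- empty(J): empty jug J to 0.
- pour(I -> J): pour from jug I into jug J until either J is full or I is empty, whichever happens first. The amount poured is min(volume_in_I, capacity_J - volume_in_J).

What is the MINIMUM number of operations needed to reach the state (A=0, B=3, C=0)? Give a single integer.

Answer: 4

Derivation:
BFS from (A=0, B=2, C=2). One shortest path:
  1. fill(A) -> (A=3 B=2 C=2)
  2. empty(B) -> (A=3 B=0 C=2)
  3. empty(C) -> (A=3 B=0 C=0)
  4. pour(A -> B) -> (A=0 B=3 C=0)
Reached target in 4 moves.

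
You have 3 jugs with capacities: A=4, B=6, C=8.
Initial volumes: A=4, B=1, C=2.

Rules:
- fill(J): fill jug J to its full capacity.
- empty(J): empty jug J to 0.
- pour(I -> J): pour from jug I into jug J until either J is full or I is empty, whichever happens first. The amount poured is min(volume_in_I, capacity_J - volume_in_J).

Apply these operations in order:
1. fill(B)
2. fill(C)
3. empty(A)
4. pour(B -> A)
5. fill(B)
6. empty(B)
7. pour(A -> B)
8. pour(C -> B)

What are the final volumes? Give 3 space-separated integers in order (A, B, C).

Answer: 0 6 6

Derivation:
Step 1: fill(B) -> (A=4 B=6 C=2)
Step 2: fill(C) -> (A=4 B=6 C=8)
Step 3: empty(A) -> (A=0 B=6 C=8)
Step 4: pour(B -> A) -> (A=4 B=2 C=8)
Step 5: fill(B) -> (A=4 B=6 C=8)
Step 6: empty(B) -> (A=4 B=0 C=8)
Step 7: pour(A -> B) -> (A=0 B=4 C=8)
Step 8: pour(C -> B) -> (A=0 B=6 C=6)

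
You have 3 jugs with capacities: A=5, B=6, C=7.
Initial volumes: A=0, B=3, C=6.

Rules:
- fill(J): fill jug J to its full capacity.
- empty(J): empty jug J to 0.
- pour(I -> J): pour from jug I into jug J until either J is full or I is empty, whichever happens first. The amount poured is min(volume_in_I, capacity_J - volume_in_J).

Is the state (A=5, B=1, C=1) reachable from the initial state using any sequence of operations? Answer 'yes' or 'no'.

BFS from (A=0, B=3, C=6):
  1. fill(B) -> (A=0 B=6 C=6)
  2. pour(B -> A) -> (A=5 B=1 C=6)
  3. empty(A) -> (A=0 B=1 C=6)
  4. pour(C -> A) -> (A=5 B=1 C=1)
Target reached → yes.

Answer: yes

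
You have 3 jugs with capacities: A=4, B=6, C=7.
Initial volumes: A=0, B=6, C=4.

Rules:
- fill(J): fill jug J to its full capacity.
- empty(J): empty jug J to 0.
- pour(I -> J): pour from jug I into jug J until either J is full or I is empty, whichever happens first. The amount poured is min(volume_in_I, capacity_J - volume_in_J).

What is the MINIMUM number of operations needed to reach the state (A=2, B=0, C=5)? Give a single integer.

Answer: 6

Derivation:
BFS from (A=0, B=6, C=4). One shortest path:
  1. empty(B) -> (A=0 B=0 C=4)
  2. fill(C) -> (A=0 B=0 C=7)
  3. pour(C -> B) -> (A=0 B=6 C=1)
  4. pour(B -> A) -> (A=4 B=2 C=1)
  5. pour(A -> C) -> (A=0 B=2 C=5)
  6. pour(B -> A) -> (A=2 B=0 C=5)
Reached target in 6 moves.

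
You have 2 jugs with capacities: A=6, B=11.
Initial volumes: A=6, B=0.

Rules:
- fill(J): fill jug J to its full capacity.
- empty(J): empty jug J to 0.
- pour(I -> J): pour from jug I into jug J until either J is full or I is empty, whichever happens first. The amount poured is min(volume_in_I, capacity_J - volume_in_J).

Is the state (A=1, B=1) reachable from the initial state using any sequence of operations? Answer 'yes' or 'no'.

BFS explored all 34 reachable states.
Reachable set includes: (0,0), (0,1), (0,2), (0,3), (0,4), (0,5), (0,6), (0,7), (0,8), (0,9), (0,10), (0,11) ...
Target (A=1, B=1) not in reachable set → no.

Answer: no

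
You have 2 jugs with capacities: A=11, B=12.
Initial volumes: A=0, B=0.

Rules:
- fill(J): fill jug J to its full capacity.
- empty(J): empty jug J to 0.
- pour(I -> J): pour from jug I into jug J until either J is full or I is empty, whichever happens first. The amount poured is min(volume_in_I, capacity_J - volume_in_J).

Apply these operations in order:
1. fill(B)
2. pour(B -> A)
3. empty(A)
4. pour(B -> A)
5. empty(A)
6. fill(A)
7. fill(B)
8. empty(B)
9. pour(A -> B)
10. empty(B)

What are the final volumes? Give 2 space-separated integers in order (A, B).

Answer: 0 0

Derivation:
Step 1: fill(B) -> (A=0 B=12)
Step 2: pour(B -> A) -> (A=11 B=1)
Step 3: empty(A) -> (A=0 B=1)
Step 4: pour(B -> A) -> (A=1 B=0)
Step 5: empty(A) -> (A=0 B=0)
Step 6: fill(A) -> (A=11 B=0)
Step 7: fill(B) -> (A=11 B=12)
Step 8: empty(B) -> (A=11 B=0)
Step 9: pour(A -> B) -> (A=0 B=11)
Step 10: empty(B) -> (A=0 B=0)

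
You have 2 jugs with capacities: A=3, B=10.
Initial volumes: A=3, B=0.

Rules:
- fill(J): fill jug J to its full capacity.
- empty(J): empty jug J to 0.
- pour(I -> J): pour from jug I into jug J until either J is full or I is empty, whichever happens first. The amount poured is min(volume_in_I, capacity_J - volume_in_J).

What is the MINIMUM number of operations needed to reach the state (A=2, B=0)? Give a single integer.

Answer: 8

Derivation:
BFS from (A=3, B=0). One shortest path:
  1. pour(A -> B) -> (A=0 B=3)
  2. fill(A) -> (A=3 B=3)
  3. pour(A -> B) -> (A=0 B=6)
  4. fill(A) -> (A=3 B=6)
  5. pour(A -> B) -> (A=0 B=9)
  6. fill(A) -> (A=3 B=9)
  7. pour(A -> B) -> (A=2 B=10)
  8. empty(B) -> (A=2 B=0)
Reached target in 8 moves.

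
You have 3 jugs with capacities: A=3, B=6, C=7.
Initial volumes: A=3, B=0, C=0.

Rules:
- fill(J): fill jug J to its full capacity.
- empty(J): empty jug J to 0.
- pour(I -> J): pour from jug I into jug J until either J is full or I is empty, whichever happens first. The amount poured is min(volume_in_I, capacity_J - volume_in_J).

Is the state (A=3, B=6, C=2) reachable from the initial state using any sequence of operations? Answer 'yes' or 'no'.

BFS from (A=3, B=0, C=0):
  1. fill(C) -> (A=3 B=0 C=7)
  2. pour(C -> B) -> (A=3 B=6 C=1)
  3. empty(B) -> (A=3 B=0 C=1)
  4. pour(C -> B) -> (A=3 B=1 C=0)
  5. fill(C) -> (A=3 B=1 C=7)
  6. pour(C -> B) -> (A=3 B=6 C=2)
Target reached → yes.

Answer: yes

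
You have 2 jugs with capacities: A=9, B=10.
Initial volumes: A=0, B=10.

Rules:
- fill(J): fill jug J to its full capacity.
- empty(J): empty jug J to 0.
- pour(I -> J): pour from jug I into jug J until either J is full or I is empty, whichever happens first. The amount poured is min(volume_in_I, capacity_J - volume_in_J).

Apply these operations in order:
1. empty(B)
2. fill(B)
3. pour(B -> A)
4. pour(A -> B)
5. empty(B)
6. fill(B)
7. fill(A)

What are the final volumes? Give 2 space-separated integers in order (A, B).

Answer: 9 10

Derivation:
Step 1: empty(B) -> (A=0 B=0)
Step 2: fill(B) -> (A=0 B=10)
Step 3: pour(B -> A) -> (A=9 B=1)
Step 4: pour(A -> B) -> (A=0 B=10)
Step 5: empty(B) -> (A=0 B=0)
Step 6: fill(B) -> (A=0 B=10)
Step 7: fill(A) -> (A=9 B=10)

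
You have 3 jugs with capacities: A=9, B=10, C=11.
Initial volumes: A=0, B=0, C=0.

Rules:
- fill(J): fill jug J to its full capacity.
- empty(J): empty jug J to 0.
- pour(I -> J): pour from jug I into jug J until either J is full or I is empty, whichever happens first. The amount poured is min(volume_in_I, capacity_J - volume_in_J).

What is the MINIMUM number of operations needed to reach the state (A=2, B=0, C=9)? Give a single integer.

BFS from (A=0, B=0, C=0). One shortest path:
  1. fill(C) -> (A=0 B=0 C=11)
  2. pour(C -> A) -> (A=9 B=0 C=2)
  3. pour(A -> B) -> (A=0 B=9 C=2)
  4. pour(C -> A) -> (A=2 B=9 C=0)
  5. pour(B -> C) -> (A=2 B=0 C=9)
Reached target in 5 moves.

Answer: 5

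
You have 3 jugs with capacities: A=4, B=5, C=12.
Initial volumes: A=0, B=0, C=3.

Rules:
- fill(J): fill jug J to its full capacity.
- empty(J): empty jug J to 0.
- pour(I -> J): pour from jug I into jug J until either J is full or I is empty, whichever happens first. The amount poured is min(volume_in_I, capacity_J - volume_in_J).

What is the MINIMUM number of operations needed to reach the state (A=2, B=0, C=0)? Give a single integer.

Answer: 4

Derivation:
BFS from (A=0, B=0, C=3). One shortest path:
  1. fill(A) -> (A=4 B=0 C=3)
  2. pour(C -> B) -> (A=4 B=3 C=0)
  3. pour(A -> B) -> (A=2 B=5 C=0)
  4. empty(B) -> (A=2 B=0 C=0)
Reached target in 4 moves.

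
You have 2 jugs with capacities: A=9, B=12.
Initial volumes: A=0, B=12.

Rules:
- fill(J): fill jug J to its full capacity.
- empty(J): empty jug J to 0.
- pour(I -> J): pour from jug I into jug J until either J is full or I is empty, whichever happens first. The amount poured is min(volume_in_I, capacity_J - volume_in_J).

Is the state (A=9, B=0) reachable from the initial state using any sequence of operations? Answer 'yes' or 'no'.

BFS from (A=0, B=12):
  1. fill(A) -> (A=9 B=12)
  2. empty(B) -> (A=9 B=0)
Target reached → yes.

Answer: yes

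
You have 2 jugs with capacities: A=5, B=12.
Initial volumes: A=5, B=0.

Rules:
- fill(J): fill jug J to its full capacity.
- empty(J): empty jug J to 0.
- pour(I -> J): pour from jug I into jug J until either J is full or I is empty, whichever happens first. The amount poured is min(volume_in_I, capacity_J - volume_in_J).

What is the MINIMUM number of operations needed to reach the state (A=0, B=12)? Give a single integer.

Answer: 2

Derivation:
BFS from (A=5, B=0). One shortest path:
  1. empty(A) -> (A=0 B=0)
  2. fill(B) -> (A=0 B=12)
Reached target in 2 moves.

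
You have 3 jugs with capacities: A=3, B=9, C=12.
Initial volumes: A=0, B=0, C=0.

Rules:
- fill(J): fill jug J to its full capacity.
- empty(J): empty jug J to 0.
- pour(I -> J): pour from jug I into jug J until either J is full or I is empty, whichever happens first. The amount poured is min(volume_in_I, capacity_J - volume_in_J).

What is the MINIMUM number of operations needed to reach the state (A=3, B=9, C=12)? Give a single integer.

BFS from (A=0, B=0, C=0). One shortest path:
  1. fill(A) -> (A=3 B=0 C=0)
  2. fill(B) -> (A=3 B=9 C=0)
  3. fill(C) -> (A=3 B=9 C=12)
Reached target in 3 moves.

Answer: 3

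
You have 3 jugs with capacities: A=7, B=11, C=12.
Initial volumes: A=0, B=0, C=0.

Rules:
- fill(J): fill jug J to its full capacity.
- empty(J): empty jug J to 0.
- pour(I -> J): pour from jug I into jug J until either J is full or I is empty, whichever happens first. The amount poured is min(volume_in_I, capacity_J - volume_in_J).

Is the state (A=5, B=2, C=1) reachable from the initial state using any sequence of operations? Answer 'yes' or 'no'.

BFS explored all 588 reachable states.
Reachable set includes: (0,0,0), (0,0,1), (0,0,2), (0,0,3), (0,0,4), (0,0,5), (0,0,6), (0,0,7), (0,0,8), (0,0,9), (0,0,10), (0,0,11) ...
Target (A=5, B=2, C=1) not in reachable set → no.

Answer: no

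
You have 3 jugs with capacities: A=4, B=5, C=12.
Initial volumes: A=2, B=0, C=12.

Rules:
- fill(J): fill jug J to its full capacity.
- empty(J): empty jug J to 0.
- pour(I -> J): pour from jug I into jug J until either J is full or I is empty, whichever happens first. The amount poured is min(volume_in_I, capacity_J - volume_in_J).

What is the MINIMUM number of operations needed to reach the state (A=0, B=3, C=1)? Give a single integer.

Answer: 8

Derivation:
BFS from (A=2, B=0, C=12). One shortest path:
  1. fill(A) -> (A=4 B=0 C=12)
  2. pour(A -> B) -> (A=0 B=4 C=12)
  3. pour(C -> A) -> (A=4 B=4 C=8)
  4. pour(A -> B) -> (A=3 B=5 C=8)
  5. pour(B -> C) -> (A=3 B=1 C=12)
  6. empty(C) -> (A=3 B=1 C=0)
  7. pour(B -> C) -> (A=3 B=0 C=1)
  8. pour(A -> B) -> (A=0 B=3 C=1)
Reached target in 8 moves.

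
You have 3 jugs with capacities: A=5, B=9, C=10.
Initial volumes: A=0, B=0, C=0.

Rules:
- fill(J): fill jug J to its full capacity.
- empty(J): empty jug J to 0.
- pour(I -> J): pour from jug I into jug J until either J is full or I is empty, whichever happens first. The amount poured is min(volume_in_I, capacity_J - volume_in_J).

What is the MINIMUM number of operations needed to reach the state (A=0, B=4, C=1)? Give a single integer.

BFS from (A=0, B=0, C=0). One shortest path:
  1. fill(C) -> (A=0 B=0 C=10)
  2. pour(C -> B) -> (A=0 B=9 C=1)
  3. pour(B -> A) -> (A=5 B=4 C=1)
  4. empty(A) -> (A=0 B=4 C=1)
Reached target in 4 moves.

Answer: 4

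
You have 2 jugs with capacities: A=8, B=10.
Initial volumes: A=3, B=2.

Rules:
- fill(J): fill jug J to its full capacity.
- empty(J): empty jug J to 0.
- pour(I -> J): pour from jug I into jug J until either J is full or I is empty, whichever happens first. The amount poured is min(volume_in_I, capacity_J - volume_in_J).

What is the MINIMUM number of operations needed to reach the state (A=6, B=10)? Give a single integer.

Answer: 5

Derivation:
BFS from (A=3, B=2). One shortest path:
  1. fill(A) -> (A=8 B=2)
  2. empty(B) -> (A=8 B=0)
  3. pour(A -> B) -> (A=0 B=8)
  4. fill(A) -> (A=8 B=8)
  5. pour(A -> B) -> (A=6 B=10)
Reached target in 5 moves.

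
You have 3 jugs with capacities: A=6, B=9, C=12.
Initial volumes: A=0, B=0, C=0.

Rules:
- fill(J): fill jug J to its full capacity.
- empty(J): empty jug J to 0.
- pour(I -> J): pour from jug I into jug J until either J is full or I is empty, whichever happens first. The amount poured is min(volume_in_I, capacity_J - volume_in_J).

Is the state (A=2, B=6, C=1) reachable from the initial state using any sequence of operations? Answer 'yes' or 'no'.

Answer: no

Derivation:
BFS explored all 54 reachable states.
Reachable set includes: (0,0,0), (0,0,3), (0,0,6), (0,0,9), (0,0,12), (0,3,0), (0,3,3), (0,3,6), (0,3,9), (0,3,12), (0,6,0), (0,6,3) ...
Target (A=2, B=6, C=1) not in reachable set → no.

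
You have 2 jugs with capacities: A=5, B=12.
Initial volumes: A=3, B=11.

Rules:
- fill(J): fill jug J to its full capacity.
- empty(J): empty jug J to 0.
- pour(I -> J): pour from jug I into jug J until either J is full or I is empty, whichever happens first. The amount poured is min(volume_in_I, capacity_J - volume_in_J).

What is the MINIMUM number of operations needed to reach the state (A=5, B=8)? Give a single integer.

Answer: 5

Derivation:
BFS from (A=3, B=11). One shortest path:
  1. empty(B) -> (A=3 B=0)
  2. pour(A -> B) -> (A=0 B=3)
  3. fill(A) -> (A=5 B=3)
  4. pour(A -> B) -> (A=0 B=8)
  5. fill(A) -> (A=5 B=8)
Reached target in 5 moves.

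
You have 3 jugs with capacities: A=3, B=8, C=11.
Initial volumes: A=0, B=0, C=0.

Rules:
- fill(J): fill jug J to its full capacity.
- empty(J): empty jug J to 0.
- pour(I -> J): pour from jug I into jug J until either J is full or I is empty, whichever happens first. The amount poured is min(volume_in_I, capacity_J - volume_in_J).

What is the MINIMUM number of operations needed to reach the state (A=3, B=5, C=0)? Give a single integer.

Answer: 2

Derivation:
BFS from (A=0, B=0, C=0). One shortest path:
  1. fill(B) -> (A=0 B=8 C=0)
  2. pour(B -> A) -> (A=3 B=5 C=0)
Reached target in 2 moves.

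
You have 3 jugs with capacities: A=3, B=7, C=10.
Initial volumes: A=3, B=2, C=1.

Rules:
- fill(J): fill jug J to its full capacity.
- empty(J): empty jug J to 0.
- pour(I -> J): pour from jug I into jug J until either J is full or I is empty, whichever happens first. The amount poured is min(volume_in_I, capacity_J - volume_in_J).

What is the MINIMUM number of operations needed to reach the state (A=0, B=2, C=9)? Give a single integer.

BFS from (A=3, B=2, C=1). One shortest path:
  1. empty(C) -> (A=3 B=2 C=0)
  2. pour(A -> C) -> (A=0 B=2 C=3)
  3. fill(A) -> (A=3 B=2 C=3)
  4. pour(A -> C) -> (A=0 B=2 C=6)
  5. fill(A) -> (A=3 B=2 C=6)
  6. pour(A -> C) -> (A=0 B=2 C=9)
Reached target in 6 moves.

Answer: 6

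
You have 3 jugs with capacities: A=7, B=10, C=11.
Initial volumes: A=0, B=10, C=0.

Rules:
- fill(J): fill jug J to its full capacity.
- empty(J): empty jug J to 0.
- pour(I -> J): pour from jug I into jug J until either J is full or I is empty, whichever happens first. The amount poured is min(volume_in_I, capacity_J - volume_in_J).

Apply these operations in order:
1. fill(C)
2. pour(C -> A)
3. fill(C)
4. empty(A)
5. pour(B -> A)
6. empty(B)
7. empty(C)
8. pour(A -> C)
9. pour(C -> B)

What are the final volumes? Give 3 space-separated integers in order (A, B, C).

Answer: 0 7 0

Derivation:
Step 1: fill(C) -> (A=0 B=10 C=11)
Step 2: pour(C -> A) -> (A=7 B=10 C=4)
Step 3: fill(C) -> (A=7 B=10 C=11)
Step 4: empty(A) -> (A=0 B=10 C=11)
Step 5: pour(B -> A) -> (A=7 B=3 C=11)
Step 6: empty(B) -> (A=7 B=0 C=11)
Step 7: empty(C) -> (A=7 B=0 C=0)
Step 8: pour(A -> C) -> (A=0 B=0 C=7)
Step 9: pour(C -> B) -> (A=0 B=7 C=0)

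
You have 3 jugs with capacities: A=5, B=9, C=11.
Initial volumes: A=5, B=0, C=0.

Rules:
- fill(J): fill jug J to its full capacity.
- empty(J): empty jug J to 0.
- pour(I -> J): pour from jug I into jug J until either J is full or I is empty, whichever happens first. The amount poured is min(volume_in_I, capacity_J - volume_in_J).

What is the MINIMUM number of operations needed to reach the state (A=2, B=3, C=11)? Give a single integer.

Answer: 8

Derivation:
BFS from (A=5, B=0, C=0). One shortest path:
  1. empty(A) -> (A=0 B=0 C=0)
  2. fill(C) -> (A=0 B=0 C=11)
  3. pour(C -> A) -> (A=5 B=0 C=6)
  4. pour(C -> B) -> (A=5 B=6 C=0)
  5. pour(A -> C) -> (A=0 B=6 C=5)
  6. fill(A) -> (A=5 B=6 C=5)
  7. pour(A -> B) -> (A=2 B=9 C=5)
  8. pour(B -> C) -> (A=2 B=3 C=11)
Reached target in 8 moves.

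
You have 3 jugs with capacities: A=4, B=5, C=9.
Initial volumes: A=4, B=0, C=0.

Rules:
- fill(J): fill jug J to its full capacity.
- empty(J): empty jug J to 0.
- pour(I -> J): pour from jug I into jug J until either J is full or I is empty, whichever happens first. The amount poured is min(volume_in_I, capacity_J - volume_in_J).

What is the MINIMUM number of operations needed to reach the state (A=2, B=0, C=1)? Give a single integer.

BFS from (A=4, B=0, C=0). One shortest path:
  1. pour(A -> B) -> (A=0 B=4 C=0)
  2. fill(A) -> (A=4 B=4 C=0)
  3. pour(A -> B) -> (A=3 B=5 C=0)
  4. pour(B -> C) -> (A=3 B=0 C=5)
  5. pour(A -> B) -> (A=0 B=3 C=5)
  6. pour(C -> A) -> (A=4 B=3 C=1)
  7. pour(A -> B) -> (A=2 B=5 C=1)
  8. empty(B) -> (A=2 B=0 C=1)
Reached target in 8 moves.

Answer: 8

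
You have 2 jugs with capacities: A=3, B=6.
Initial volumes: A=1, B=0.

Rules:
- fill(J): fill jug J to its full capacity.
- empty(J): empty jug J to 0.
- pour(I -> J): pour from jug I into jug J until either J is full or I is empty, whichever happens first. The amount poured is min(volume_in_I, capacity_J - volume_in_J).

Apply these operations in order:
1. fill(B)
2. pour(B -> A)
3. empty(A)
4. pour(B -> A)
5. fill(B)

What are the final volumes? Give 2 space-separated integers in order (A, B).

Step 1: fill(B) -> (A=1 B=6)
Step 2: pour(B -> A) -> (A=3 B=4)
Step 3: empty(A) -> (A=0 B=4)
Step 4: pour(B -> A) -> (A=3 B=1)
Step 5: fill(B) -> (A=3 B=6)

Answer: 3 6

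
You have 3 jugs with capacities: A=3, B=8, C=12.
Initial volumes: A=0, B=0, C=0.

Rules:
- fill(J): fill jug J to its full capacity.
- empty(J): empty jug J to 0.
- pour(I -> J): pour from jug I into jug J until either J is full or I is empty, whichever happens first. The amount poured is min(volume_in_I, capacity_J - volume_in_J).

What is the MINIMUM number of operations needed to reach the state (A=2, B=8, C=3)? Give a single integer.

BFS from (A=0, B=0, C=0). One shortest path:
  1. fill(B) -> (A=0 B=8 C=0)
  2. pour(B -> A) -> (A=3 B=5 C=0)
  3. empty(A) -> (A=0 B=5 C=0)
  4. pour(B -> A) -> (A=3 B=2 C=0)
  5. pour(A -> C) -> (A=0 B=2 C=3)
  6. pour(B -> A) -> (A=2 B=0 C=3)
  7. fill(B) -> (A=2 B=8 C=3)
Reached target in 7 moves.

Answer: 7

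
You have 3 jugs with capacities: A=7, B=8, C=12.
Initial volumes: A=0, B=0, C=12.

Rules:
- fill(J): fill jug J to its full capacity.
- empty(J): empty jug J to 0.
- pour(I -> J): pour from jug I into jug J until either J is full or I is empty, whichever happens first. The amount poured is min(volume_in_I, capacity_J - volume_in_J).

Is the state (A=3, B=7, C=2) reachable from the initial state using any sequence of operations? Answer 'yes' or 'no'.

BFS explored all 474 reachable states.
Reachable set includes: (0,0,0), (0,0,1), (0,0,2), (0,0,3), (0,0,4), (0,0,5), (0,0,6), (0,0,7), (0,0,8), (0,0,9), (0,0,10), (0,0,11) ...
Target (A=3, B=7, C=2) not in reachable set → no.

Answer: no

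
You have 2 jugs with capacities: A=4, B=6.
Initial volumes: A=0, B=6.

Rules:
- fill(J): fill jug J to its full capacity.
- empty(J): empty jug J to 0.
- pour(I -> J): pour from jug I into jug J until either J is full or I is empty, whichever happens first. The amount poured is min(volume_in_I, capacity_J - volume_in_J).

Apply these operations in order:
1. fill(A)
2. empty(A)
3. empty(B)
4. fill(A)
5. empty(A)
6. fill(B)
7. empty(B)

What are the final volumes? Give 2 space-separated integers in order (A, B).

Step 1: fill(A) -> (A=4 B=6)
Step 2: empty(A) -> (A=0 B=6)
Step 3: empty(B) -> (A=0 B=0)
Step 4: fill(A) -> (A=4 B=0)
Step 5: empty(A) -> (A=0 B=0)
Step 6: fill(B) -> (A=0 B=6)
Step 7: empty(B) -> (A=0 B=0)

Answer: 0 0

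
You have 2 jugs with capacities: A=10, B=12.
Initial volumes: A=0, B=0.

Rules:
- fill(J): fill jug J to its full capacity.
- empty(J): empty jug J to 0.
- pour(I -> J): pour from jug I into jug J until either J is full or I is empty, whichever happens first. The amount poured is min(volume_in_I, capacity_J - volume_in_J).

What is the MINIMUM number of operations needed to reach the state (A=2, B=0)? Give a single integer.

BFS from (A=0, B=0). One shortest path:
  1. fill(B) -> (A=0 B=12)
  2. pour(B -> A) -> (A=10 B=2)
  3. empty(A) -> (A=0 B=2)
  4. pour(B -> A) -> (A=2 B=0)
Reached target in 4 moves.

Answer: 4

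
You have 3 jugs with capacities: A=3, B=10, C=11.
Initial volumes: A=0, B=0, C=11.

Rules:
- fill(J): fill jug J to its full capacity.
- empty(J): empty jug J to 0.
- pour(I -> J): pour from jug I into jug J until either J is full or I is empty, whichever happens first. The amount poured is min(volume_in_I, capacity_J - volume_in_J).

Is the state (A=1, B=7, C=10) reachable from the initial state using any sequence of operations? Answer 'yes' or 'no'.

Answer: no

Derivation:
BFS explored all 348 reachable states.
Reachable set includes: (0,0,0), (0,0,1), (0,0,2), (0,0,3), (0,0,4), (0,0,5), (0,0,6), (0,0,7), (0,0,8), (0,0,9), (0,0,10), (0,0,11) ...
Target (A=1, B=7, C=10) not in reachable set → no.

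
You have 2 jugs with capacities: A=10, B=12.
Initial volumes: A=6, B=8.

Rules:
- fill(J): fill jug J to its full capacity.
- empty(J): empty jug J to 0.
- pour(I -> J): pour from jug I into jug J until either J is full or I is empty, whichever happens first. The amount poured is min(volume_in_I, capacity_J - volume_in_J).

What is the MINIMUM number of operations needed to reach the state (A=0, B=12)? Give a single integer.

BFS from (A=6, B=8). One shortest path:
  1. empty(A) -> (A=0 B=8)
  2. fill(B) -> (A=0 B=12)
Reached target in 2 moves.

Answer: 2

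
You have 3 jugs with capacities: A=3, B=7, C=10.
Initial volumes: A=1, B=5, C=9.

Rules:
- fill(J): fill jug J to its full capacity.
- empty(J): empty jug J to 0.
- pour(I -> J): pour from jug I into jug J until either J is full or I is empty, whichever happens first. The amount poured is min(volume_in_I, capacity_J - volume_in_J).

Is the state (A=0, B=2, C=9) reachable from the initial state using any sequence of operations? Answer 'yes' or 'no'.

BFS from (A=1, B=5, C=9):
  1. empty(A) -> (A=0 B=5 C=9)
  2. pour(B -> A) -> (A=3 B=2 C=9)
  3. empty(A) -> (A=0 B=2 C=9)
Target reached → yes.

Answer: yes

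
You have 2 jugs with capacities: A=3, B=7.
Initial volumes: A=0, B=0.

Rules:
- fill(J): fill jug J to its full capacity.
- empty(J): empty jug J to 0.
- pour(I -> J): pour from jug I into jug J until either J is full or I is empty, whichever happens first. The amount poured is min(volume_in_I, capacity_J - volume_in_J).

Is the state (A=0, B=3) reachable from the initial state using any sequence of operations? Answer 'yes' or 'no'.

BFS from (A=0, B=0):
  1. fill(A) -> (A=3 B=0)
  2. pour(A -> B) -> (A=0 B=3)
Target reached → yes.

Answer: yes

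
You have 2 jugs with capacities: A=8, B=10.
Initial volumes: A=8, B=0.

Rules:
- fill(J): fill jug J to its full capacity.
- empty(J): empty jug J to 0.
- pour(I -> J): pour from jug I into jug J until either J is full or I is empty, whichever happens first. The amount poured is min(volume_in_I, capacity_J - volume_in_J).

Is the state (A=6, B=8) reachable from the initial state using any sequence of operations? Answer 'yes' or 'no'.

Answer: no

Derivation:
BFS explored all 18 reachable states.
Reachable set includes: (0,0), (0,2), (0,4), (0,6), (0,8), (0,10), (2,0), (2,10), (4,0), (4,10), (6,0), (6,10) ...
Target (A=6, B=8) not in reachable set → no.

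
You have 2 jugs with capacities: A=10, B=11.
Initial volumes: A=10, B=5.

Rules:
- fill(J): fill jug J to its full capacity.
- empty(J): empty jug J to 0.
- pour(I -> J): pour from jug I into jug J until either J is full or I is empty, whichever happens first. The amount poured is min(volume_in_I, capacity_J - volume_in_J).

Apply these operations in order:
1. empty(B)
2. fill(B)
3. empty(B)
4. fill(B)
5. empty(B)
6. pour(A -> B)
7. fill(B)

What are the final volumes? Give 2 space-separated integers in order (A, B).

Step 1: empty(B) -> (A=10 B=0)
Step 2: fill(B) -> (A=10 B=11)
Step 3: empty(B) -> (A=10 B=0)
Step 4: fill(B) -> (A=10 B=11)
Step 5: empty(B) -> (A=10 B=0)
Step 6: pour(A -> B) -> (A=0 B=10)
Step 7: fill(B) -> (A=0 B=11)

Answer: 0 11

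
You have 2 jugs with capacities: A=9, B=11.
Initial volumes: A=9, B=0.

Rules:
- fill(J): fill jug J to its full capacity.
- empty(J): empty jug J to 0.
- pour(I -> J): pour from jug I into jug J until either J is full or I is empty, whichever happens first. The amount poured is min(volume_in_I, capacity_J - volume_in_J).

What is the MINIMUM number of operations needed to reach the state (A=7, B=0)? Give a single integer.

Answer: 4

Derivation:
BFS from (A=9, B=0). One shortest path:
  1. pour(A -> B) -> (A=0 B=9)
  2. fill(A) -> (A=9 B=9)
  3. pour(A -> B) -> (A=7 B=11)
  4. empty(B) -> (A=7 B=0)
Reached target in 4 moves.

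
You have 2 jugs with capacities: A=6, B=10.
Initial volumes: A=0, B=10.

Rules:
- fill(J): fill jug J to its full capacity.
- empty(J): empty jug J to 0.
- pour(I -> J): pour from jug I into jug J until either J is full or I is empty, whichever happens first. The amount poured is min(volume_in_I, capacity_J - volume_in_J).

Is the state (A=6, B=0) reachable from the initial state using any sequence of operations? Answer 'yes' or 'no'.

Answer: yes

Derivation:
BFS from (A=0, B=10):
  1. fill(A) -> (A=6 B=10)
  2. empty(B) -> (A=6 B=0)
Target reached → yes.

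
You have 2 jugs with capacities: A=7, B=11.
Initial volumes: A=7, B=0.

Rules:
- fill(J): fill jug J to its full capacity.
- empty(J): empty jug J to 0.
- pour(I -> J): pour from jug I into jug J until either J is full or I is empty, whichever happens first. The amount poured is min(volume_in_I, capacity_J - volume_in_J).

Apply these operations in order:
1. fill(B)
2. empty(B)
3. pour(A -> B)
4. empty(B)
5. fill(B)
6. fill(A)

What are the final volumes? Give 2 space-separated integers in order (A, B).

Step 1: fill(B) -> (A=7 B=11)
Step 2: empty(B) -> (A=7 B=0)
Step 3: pour(A -> B) -> (A=0 B=7)
Step 4: empty(B) -> (A=0 B=0)
Step 5: fill(B) -> (A=0 B=11)
Step 6: fill(A) -> (A=7 B=11)

Answer: 7 11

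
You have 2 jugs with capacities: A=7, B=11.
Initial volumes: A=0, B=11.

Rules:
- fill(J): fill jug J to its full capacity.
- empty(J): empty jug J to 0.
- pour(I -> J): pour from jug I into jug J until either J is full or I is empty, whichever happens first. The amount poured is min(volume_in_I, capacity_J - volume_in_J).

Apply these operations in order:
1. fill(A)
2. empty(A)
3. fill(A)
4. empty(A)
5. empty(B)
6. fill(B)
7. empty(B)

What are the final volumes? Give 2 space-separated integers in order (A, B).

Step 1: fill(A) -> (A=7 B=11)
Step 2: empty(A) -> (A=0 B=11)
Step 3: fill(A) -> (A=7 B=11)
Step 4: empty(A) -> (A=0 B=11)
Step 5: empty(B) -> (A=0 B=0)
Step 6: fill(B) -> (A=0 B=11)
Step 7: empty(B) -> (A=0 B=0)

Answer: 0 0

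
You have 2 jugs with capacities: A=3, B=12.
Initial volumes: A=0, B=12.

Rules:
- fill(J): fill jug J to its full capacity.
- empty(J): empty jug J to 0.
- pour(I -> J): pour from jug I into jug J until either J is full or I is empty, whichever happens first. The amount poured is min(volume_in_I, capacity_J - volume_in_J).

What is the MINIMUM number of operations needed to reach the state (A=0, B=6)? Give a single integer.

Answer: 4

Derivation:
BFS from (A=0, B=12). One shortest path:
  1. pour(B -> A) -> (A=3 B=9)
  2. empty(A) -> (A=0 B=9)
  3. pour(B -> A) -> (A=3 B=6)
  4. empty(A) -> (A=0 B=6)
Reached target in 4 moves.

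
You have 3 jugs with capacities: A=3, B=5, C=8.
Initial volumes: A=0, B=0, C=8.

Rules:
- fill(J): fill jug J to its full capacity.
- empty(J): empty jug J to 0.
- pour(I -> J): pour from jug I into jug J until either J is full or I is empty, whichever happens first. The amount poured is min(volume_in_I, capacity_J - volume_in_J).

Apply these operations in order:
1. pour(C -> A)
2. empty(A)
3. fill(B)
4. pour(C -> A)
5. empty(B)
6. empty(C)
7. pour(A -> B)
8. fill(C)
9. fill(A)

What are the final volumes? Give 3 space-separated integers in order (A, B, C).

Answer: 3 3 8

Derivation:
Step 1: pour(C -> A) -> (A=3 B=0 C=5)
Step 2: empty(A) -> (A=0 B=0 C=5)
Step 3: fill(B) -> (A=0 B=5 C=5)
Step 4: pour(C -> A) -> (A=3 B=5 C=2)
Step 5: empty(B) -> (A=3 B=0 C=2)
Step 6: empty(C) -> (A=3 B=0 C=0)
Step 7: pour(A -> B) -> (A=0 B=3 C=0)
Step 8: fill(C) -> (A=0 B=3 C=8)
Step 9: fill(A) -> (A=3 B=3 C=8)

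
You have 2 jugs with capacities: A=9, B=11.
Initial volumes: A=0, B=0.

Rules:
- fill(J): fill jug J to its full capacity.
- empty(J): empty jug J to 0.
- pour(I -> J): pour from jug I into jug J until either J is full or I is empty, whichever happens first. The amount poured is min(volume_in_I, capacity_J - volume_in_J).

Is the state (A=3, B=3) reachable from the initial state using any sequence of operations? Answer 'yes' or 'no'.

Answer: no

Derivation:
BFS explored all 40 reachable states.
Reachable set includes: (0,0), (0,1), (0,2), (0,3), (0,4), (0,5), (0,6), (0,7), (0,8), (0,9), (0,10), (0,11) ...
Target (A=3, B=3) not in reachable set → no.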